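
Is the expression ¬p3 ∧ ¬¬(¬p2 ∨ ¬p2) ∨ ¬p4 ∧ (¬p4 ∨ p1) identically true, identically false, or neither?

neither

¬p3 ∧ ¬¬(¬p2 ∨ ¬p2) ∨ ¬p4 ∧ (¬p4 ∨ p1)
= ¬p3 ∧ ¬(p2 ∧ p2) ∨ ¬p4 ∧ (¬p4 ∨ p1)   [De Morgan]
= ¬p3 ∧ ¬(p2 ∧ p2) ∨ ¬p4   [absorption]
= ¬p3 ∧ ¬p2 ∨ ¬p4   [idempotence]
This depends on p2, p3, p4, so it is not a constant.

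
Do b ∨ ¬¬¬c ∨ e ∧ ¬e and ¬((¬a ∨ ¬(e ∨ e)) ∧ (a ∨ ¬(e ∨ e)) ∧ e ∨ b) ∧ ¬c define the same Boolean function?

No

E1: b ∨ ¬¬¬c ∨ e ∧ ¬e
    = b ∨ ¬¬¬c   — complement / identity
    = b ∨ ¬c   — double negation
E2: ¬((¬a ∨ ¬(e ∨ e)) ∧ (a ∨ ¬(e ∨ e)) ∧ e ∨ b) ∧ ¬c
    = ¬((¬(e ∨ e) ∨ ¬a ∧ a) ∧ e ∨ b) ∧ ¬c   — distribution
    = ¬(¬(e ∨ e) ∧ e ∨ b) ∧ ¬c   — complement / identity
    = ¬(¬e ∧ e ∨ b) ∧ ¬c   — idempotence
    = ¬b ∧ ¬c   — complement / identity
These differ: at a=0, b=1, c=0, e=0, E1 = 1 but E2 = 0.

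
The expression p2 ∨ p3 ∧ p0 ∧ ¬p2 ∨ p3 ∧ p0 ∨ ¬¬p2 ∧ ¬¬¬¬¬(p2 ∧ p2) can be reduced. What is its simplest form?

p2 ∨ p3 ∧ p0 ∧ ¬p2 ∨ p3 ∧ p0 ∨ ¬¬p2 ∧ ¬¬¬¬¬(p2 ∧ p2)
= p2 ∨ p3 ∧ p0 ∨ ¬¬p2 ∧ ¬¬¬¬¬(p2 ∧ p2)   — absorption
= p2 ∨ p3 ∧ p0 ∨ p2 ∧ ¬¬¬¬¬(p2 ∧ p2)   — double negation
= p2 ∨ p3 ∧ p0 ∨ p2 ∧ ¬¬¬(p2 ∧ p2)   — double negation
= p2 ∨ p3 ∧ p0 ∨ p2 ∧ ¬¬¬p2   — idempotence
= p2 ∨ p3 ∧ p0 ∨ p2 ∧ ¬p2   — double negation
= p2 ∨ p3 ∧ p0   — complement / identity

p2 ∨ p3 ∧ p0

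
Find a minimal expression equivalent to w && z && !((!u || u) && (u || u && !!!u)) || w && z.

w && z && !((!u || u) && (u || u && !!!u)) || w && z
= w && z && !((!u || u) && (u || u && !u)) || w && z   [double negation]
= w && z && !(u || u && !u) || w && z   [complement / identity]
= w && z && !u || w && z   [complement / identity]
= w && z   [absorption]

w && z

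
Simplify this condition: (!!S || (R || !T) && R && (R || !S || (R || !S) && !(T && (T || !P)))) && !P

(!!S || (R || !T) && R && (R || !S || (R || !S) && !(T && (T || !P)))) && !P
= (!!S || (R || !T) && R && (R || !S || (R || !S) && !T)) && !P   (absorption)
= (!!S || (R || !T) && R && (R || !S)) && !P   (absorption)
= (!!S || R && (R || !S)) && !P   (absorption)
= (!!S || R) && !P   (absorption)
= (S || R) && !P   (double negation)

(S || R) && !P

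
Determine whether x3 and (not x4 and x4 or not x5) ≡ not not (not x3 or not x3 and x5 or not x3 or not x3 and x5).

No

E1: x3 and (not x4 and x4 or not x5)
    = x3 and not x5
E2: not not (not x3 or not x3 and x5 or not x3 or not x3 and x5)
    = not not (not x3 or not x3 and x5)
    = not not not x3
    = not x3
These differ: at x3=0, x4=0, x5=0, E1 = 0 but E2 = 1.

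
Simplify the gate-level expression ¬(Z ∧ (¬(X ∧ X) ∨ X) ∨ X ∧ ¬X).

¬Z

¬(Z ∧ (¬(X ∧ X) ∨ X) ∨ X ∧ ¬X)
= ¬(Z ∧ (¬(X ∧ X) ∨ X))   [complement / identity]
= ¬(Z ∧ (¬X ∨ X))   [idempotence]
= ¬Z   [complement / identity]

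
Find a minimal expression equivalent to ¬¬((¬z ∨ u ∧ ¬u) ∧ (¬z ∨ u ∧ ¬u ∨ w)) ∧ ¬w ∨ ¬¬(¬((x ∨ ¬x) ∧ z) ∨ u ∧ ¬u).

¬z

¬¬((¬z ∨ u ∧ ¬u) ∧ (¬z ∨ u ∧ ¬u ∨ w)) ∧ ¬w ∨ ¬¬(¬((x ∨ ¬x) ∧ z) ∨ u ∧ ¬u)
= ¬¬(¬z ∨ u ∧ ¬u) ∧ ¬w ∨ ¬¬(¬((x ∨ ¬x) ∧ z) ∨ u ∧ ¬u)   [absorption]
= ¬¬(¬z ∨ u ∧ ¬u) ∧ ¬w ∨ ¬¬(¬z ∨ u ∧ ¬u)   [complement / identity]
= ¬¬(¬z ∨ u ∧ ¬u)   [absorption]
= ¬¬¬z   [complement / identity]
= ¬z   [double negation]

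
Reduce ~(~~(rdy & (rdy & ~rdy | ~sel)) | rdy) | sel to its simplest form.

~(~~(rdy & (rdy & ~rdy | ~sel)) | rdy) | sel
= ~(rdy & (rdy & ~rdy | ~sel) | rdy) | sel   [double negation]
= ~(rdy & ~sel | rdy) | sel   [complement / identity]
= ~rdy | sel   [absorption]

~rdy | sel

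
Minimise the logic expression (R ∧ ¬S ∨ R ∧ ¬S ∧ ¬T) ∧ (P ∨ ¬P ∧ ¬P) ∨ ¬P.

(R ∧ ¬S ∨ R ∧ ¬S ∧ ¬T) ∧ (P ∨ ¬P ∧ ¬P) ∨ ¬P
= R ∧ ¬S ∧ (P ∨ ¬P ∧ ¬P) ∨ ¬P   (absorption)
= R ∧ ¬S ∧ (P ∨ ¬P) ∨ ¬P   (idempotence)
= R ∧ ¬S ∨ ¬P   (complement / identity)

R ∧ ¬S ∨ ¬P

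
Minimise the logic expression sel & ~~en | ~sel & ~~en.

en

sel & ~~en | ~sel & ~~en
= ~~en   [distribution]
= en   [double negation]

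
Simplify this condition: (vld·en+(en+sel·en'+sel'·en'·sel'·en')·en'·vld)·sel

vld·sel

(vld·en+(en+sel·en'+sel'·en'·sel'·en')·en'·vld)·sel
= (vld·en+(en+sel·en'+sel'·en')·en'·vld)·sel   [idempotence]
= (vld·en+(en+en')·en'·vld)·sel   [distribution]
= (vld·en+en'·vld)·sel   [complement / identity]
= vld·sel   [distribution]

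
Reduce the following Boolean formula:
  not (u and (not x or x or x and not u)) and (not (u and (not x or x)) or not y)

not u

not (u and (not x or x or x and not u)) and (not (u and (not x or x)) or not y)
= not (u and (not x or x)) and (not (u and (not x or x)) or not y)   (absorption)
= not (u and (not x or x))   (absorption)
= not u   (complement / identity)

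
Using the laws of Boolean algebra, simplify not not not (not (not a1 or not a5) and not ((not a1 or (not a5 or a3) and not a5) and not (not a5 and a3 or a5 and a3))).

not not not (not (not a1 or not a5) and not ((not a1 or (not a5 or a3) and not a5) and not (not a5 and a3 or a5 and a3)))
= not not not (not (not a1 or not a5) and not ((not a1 or (not a5 or a3) and not a5) and not a3))
= not not not (not (not a1 or not a5) and not ((not a1 or not a5) and not a3))
= not not (not a1 or not a5 or (not a1 or not a5) and not a3)
= not not (not a1 or not a5)
= not a1 or not a5

not a1 or not a5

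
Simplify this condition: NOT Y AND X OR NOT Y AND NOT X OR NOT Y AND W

NOT Y

NOT Y AND X OR NOT Y AND NOT X OR NOT Y AND W
= NOT Y OR NOT Y AND W   (distribution)
= NOT Y   (absorption)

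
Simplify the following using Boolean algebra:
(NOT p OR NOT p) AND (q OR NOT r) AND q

(NOT p OR NOT p) AND (q OR NOT r) AND q
= (NOT p OR NOT p) AND q   (absorption)
= NOT p AND q   (idempotence)

NOT p AND q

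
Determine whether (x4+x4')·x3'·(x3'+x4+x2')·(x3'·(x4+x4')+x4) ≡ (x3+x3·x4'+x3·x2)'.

E1: (x4+x4')·x3'·(x3'+x4+x2')·(x3'·(x4+x4')+x4)
    = (x4+x4')·x3'·(x3'+x4+x2')·(x3'+x4)   — complement / identity
    = (x4+x4')·x3'·(x3'+x4)   — absorption
    = (x4+x4')·x3'   — absorption
    = x3'   — complement / identity
E2: (x3+x3·x4'+x3·x2)'
    = (x3+x3·x2)'   — absorption
    = x3'   — absorption
Both reduce to x3', so they are equivalent.

Yes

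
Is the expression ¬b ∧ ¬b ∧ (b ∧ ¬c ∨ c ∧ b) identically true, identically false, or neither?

¬b ∧ ¬b ∧ (b ∧ ¬c ∨ c ∧ b)
= ¬b ∧ (b ∧ ¬c ∨ c ∧ b)   [idempotence]
= ¬b ∧ b   [distribution]
= False   [complement]

identically false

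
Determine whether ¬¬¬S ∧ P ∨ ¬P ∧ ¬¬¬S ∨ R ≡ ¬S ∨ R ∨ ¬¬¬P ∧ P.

E1: ¬¬¬S ∧ P ∨ ¬P ∧ ¬¬¬S ∨ R
    = ¬¬¬S ∨ R
    = ¬S ∨ R
E2: ¬S ∨ R ∨ ¬¬¬P ∧ P
    = ¬S ∨ R ∨ ¬P ∧ P
    = ¬S ∨ R
Both reduce to ¬S ∨ R, so they are equivalent.

Yes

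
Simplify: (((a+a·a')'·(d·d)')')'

(((a+a·a')'·(d·d)')')'
= ((a'·(d·d)')')'   [complement / identity]
= a'·(d·d)'   [double negation]
= a'·d'   [idempotence]

a'·d'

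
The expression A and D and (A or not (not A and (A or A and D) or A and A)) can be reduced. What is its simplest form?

A and D

A and D and (A or not (not A and (A or A and D) or A and A))
= A and D and (A or not (not A and A or A and A))
= A and D and (A or not A)
= A and D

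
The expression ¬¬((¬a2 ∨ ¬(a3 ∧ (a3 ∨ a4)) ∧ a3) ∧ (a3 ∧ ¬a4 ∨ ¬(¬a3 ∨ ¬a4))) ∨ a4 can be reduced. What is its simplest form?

¬¬((¬a2 ∨ ¬(a3 ∧ (a3 ∨ a4)) ∧ a3) ∧ (a3 ∧ ¬a4 ∨ ¬(¬a3 ∨ ¬a4))) ∨ a4
= ¬¬((¬a2 ∨ ¬(a3 ∧ (a3 ∨ a4)) ∧ a3) ∧ (a3 ∧ ¬a4 ∨ a3 ∧ a4)) ∨ a4   [De Morgan]
= ¬¬((¬a2 ∨ ¬a3 ∧ a3) ∧ (a3 ∧ ¬a4 ∨ a3 ∧ a4)) ∨ a4   [absorption]
= (¬a2 ∨ ¬a3 ∧ a3) ∧ (a3 ∧ ¬a4 ∨ a3 ∧ a4) ∨ a4   [double negation]
= (¬a2 ∨ ¬a3 ∧ a3) ∧ a3 ∨ a4   [distribution]
= ¬a2 ∧ a3 ∨ a4   [complement / identity]

¬a2 ∧ a3 ∨ a4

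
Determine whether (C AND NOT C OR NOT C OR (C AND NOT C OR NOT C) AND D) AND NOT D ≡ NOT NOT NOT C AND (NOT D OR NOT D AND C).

Yes

E1: (C AND NOT C OR NOT C OR (C AND NOT C OR NOT C) AND D) AND NOT D
    = (C AND NOT C OR NOT C) AND NOT D
    = NOT C AND NOT D
E2: NOT NOT NOT C AND (NOT D OR NOT D AND C)
    = NOT NOT NOT C AND NOT D
    = NOT C AND NOT D
Both reduce to NOT C AND NOT D, so they are equivalent.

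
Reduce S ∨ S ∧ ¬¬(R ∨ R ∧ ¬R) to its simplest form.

S ∨ S ∧ ¬¬(R ∨ R ∧ ¬R)
= S ∨ S ∧ ¬¬R   [complement / identity]
= S ∨ S ∧ R   [double negation]
= S   [absorption]

S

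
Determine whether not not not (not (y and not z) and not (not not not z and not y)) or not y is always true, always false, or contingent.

not not not (not (y and not z) and not (not not not z and not y)) or not y
= not not (y and not z or not not not z and not y) or not y
= y and not z or not not not z and not y or not y
= y and not z or not z and not y or not y
= not z or not y
This depends on y, z, so it is not a constant.

contingent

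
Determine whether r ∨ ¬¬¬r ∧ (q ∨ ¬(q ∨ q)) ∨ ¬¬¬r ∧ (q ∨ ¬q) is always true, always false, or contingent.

always true

r ∨ ¬¬¬r ∧ (q ∨ ¬(q ∨ q)) ∨ ¬¬¬r ∧ (q ∨ ¬q)
= r ∨ ¬¬¬r ∧ (q ∨ ¬q) ∨ ¬¬¬r ∧ (q ∨ ¬q)   [idempotence]
= r ∨ ¬¬¬r ∧ (q ∨ ¬q)   [idempotence]
= r ∨ ¬¬¬r   [complement / identity]
= r ∨ ¬r   [double negation]
= True   [complement]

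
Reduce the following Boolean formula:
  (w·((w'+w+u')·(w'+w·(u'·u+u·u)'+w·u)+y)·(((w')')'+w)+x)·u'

(w·((w'+w+u')·(w'+w·(u'·u+u·u)'+w·u)+y)·(((w')')'+w)+x)·u'
= (w·((w'+w+u')·(w'+w·u'+w·u)+y)·(((w')')'+w)+x)·u'   [distribution]
= (w·((w'+w+u')·(w'+w)+y)·(((w')')'+w)+x)·u'   [distribution]
= (w·((w'+w+u')·(w'+w)+y)·(w'+w)+x)·u'   [double negation]
= (w·(w'+w+y)·(w'+w)+x)·u'   [absorption]
= (w·(w'+w)+x)·u'   [absorption]
= (w+x)·u'   [complement / identity]

(w+x)·u'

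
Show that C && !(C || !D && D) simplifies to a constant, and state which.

false

C && !(C || !D && D)
= C && !C   (complement / identity)
= false   (complement)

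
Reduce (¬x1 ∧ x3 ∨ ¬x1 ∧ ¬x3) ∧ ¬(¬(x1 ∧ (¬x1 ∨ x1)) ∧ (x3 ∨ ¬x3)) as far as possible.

False

(¬x1 ∧ x3 ∨ ¬x1 ∧ ¬x3) ∧ ¬(¬(x1 ∧ (¬x1 ∨ x1)) ∧ (x3 ∨ ¬x3))
= (¬x1 ∧ x3 ∨ ¬x1 ∧ ¬x3) ∧ ¬¬(x1 ∧ (¬x1 ∨ x1))   [complement / identity]
= ¬x1 ∧ ¬¬(x1 ∧ (¬x1 ∨ x1))   [distribution]
= ¬x1 ∧ ¬¬x1   [complement / identity]
= ¬x1 ∧ x1   [double negation]
= False   [complement]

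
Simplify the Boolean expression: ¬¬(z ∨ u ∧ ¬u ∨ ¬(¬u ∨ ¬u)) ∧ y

(z ∨ u) ∧ y

¬¬(z ∨ u ∧ ¬u ∨ ¬(¬u ∨ ¬u)) ∧ y
= ¬¬(z ∨ u ∧ ¬u ∨ u ∧ u) ∧ y   [De Morgan]
= ¬¬(z ∨ u) ∧ y   [distribution]
= (z ∨ u) ∧ y   [double negation]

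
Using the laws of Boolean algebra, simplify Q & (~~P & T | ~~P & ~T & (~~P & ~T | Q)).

Q & (~~P & T | ~~P & ~T & (~~P & ~T | Q))
= Q & (~~P & T | ~~P & ~T)   (absorption)
= Q & ~~P   (distribution)
= Q & P   (double negation)

Q & P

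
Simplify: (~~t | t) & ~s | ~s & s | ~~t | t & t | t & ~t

t

(~~t | t) & ~s | ~s & s | ~~t | t & t | t & ~t
= (~~t | t) & ~s | ~s & s | ~~t | t   [distribution]
= (~~t | t) & ~s | ~~t | t   [complement / identity]
= ~~t | t   [absorption]
= t | t   [double negation]
= t   [idempotence]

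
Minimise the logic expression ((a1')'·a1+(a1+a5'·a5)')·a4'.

((a1')'·a1+(a1+a5'·a5)')·a4'
= (a1·a1+(a1+a5'·a5)')·a4'
= (a1+(a1+a5'·a5)')·a4'
= (a1+a1')·a4'
= a4'

a4'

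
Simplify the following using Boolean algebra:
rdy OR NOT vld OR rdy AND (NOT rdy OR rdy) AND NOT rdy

rdy OR NOT vld OR rdy AND (NOT rdy OR rdy) AND NOT rdy
= rdy OR NOT vld OR rdy AND NOT rdy   — complement / identity
= rdy OR NOT vld   — complement / identity

rdy OR NOT vld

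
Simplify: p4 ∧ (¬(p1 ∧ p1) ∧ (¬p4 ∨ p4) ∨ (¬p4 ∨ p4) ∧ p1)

p4

p4 ∧ (¬(p1 ∧ p1) ∧ (¬p4 ∨ p4) ∨ (¬p4 ∨ p4) ∧ p1)
= p4 ∧ (¬p1 ∧ (¬p4 ∨ p4) ∨ (¬p4 ∨ p4) ∧ p1)   [idempotence]
= p4 ∧ (¬p4 ∨ p4)   [distribution]
= p4   [complement / identity]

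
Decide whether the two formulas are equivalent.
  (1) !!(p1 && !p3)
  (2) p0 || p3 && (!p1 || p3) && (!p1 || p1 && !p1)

E1: !!(p1 && !p3)
    = p1 && !p3
E2: p0 || p3 && (!p1 || p3) && (!p1 || p1 && !p1)
    = p0 || p3 && (!p1 || p3) && !p1
    = p0 || p3 && !p1
These differ: at p0=1, p1=0, p3=1, E1 = 0 but E2 = 1.

No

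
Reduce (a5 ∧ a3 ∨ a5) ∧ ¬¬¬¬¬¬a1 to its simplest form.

a5 ∧ a1

(a5 ∧ a3 ∨ a5) ∧ ¬¬¬¬¬¬a1
= a5 ∧ ¬¬¬¬¬¬a1   (absorption)
= a5 ∧ ¬¬¬¬a1   (double negation)
= a5 ∧ ¬¬a1   (double negation)
= a5 ∧ a1   (double negation)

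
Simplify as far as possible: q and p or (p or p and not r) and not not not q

p

q and p or (p or p and not r) and not not not q
= q and p or p and not not not q   [absorption]
= q and p or p and not q   [double negation]
= p   [distribution]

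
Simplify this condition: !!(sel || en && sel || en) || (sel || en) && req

sel || en

!!(sel || en && sel || en) || (sel || en) && req
= !!(sel || en) || (sel || en) && req
= sel || en || (sel || en) && req
= sel || en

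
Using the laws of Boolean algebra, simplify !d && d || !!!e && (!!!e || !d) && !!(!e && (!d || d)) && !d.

!d && d || !!!e && (!!!e || !d) && !!(!e && (!d || d)) && !d
= !d && d || !!!e && (!!!e || !d) && !!!e && !d   [complement / identity]
= !!!e && (!!!e || !d) && !!!e && !d   [complement / identity]
= !!!e && !!!e && !d   [absorption]
= !!!e && !d   [idempotence]
= !e && !d   [double negation]

!e && !d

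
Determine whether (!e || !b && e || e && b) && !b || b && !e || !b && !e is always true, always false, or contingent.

contingent

(!e || !b && e || e && b) && !b || b && !e || !b && !e
= (!e || e) && !b || b && !e || !b && !e
= !b || b && !e || !b && !e
= !b || !e
This depends on b, e, so it is not a constant.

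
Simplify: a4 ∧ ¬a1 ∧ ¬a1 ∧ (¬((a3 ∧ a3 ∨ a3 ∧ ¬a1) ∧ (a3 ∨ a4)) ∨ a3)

a4 ∧ ¬a1 ∧ ¬a1 ∧ (¬((a3 ∧ a3 ∨ a3 ∧ ¬a1) ∧ (a3 ∨ a4)) ∨ a3)
= a4 ∧ ¬a1 ∧ ¬a1 ∧ (¬((a3 ∨ a3 ∧ ¬a1) ∧ (a3 ∨ a4)) ∨ a3)
= a4 ∧ ¬a1 ∧ ¬a1 ∧ (¬(a3 ∧ (a3 ∨ a4)) ∨ a3)
= a4 ∧ ¬a1 ∧ (¬(a3 ∧ (a3 ∨ a4)) ∨ a3)
= a4 ∧ ¬a1 ∧ (¬a3 ∨ a3)
= a4 ∧ ¬a1

a4 ∧ ¬a1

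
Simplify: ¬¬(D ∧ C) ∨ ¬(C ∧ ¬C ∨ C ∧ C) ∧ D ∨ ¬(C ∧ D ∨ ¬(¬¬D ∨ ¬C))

D ∨ ¬C

¬¬(D ∧ C) ∨ ¬(C ∧ ¬C ∨ C ∧ C) ∧ D ∨ ¬(C ∧ D ∨ ¬(¬¬D ∨ ¬C))
= ¬¬(D ∧ C) ∨ ¬(C ∧ ¬C ∨ C ∧ C) ∧ D ∨ ¬(C ∧ D ∨ ¬D ∧ C)
= ¬¬(D ∧ C) ∨ ¬C ∧ D ∨ ¬(C ∧ D ∨ ¬D ∧ C)
= D ∧ C ∨ ¬C ∧ D ∨ ¬(C ∧ D ∨ ¬D ∧ C)
= D ∧ C ∨ ¬C ∧ D ∨ ¬C
= D ∨ ¬C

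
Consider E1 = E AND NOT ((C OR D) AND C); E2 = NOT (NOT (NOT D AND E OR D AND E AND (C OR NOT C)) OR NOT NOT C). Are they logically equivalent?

Yes

E1: E AND NOT ((C OR D) AND C)
    = E AND NOT C   [absorption]
E2: NOT (NOT (NOT D AND E OR D AND E AND (C OR NOT C)) OR NOT NOT C)
    = NOT (NOT (NOT D AND E OR D AND E) OR NOT NOT C)   [complement / identity]
    = (NOT D AND E OR D AND E) AND NOT C   [De Morgan]
    = E AND NOT C   [distribution]
Both reduce to E AND NOT C, so they are equivalent.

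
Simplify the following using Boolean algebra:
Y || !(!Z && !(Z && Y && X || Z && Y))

Y || Z

Y || !(!Z && !(Z && Y && X || Z && Y))
= Y || !(!Z && !(Z && Y))   (absorption)
= Y || Z || Z && Y   (De Morgan)
= Y || Z   (absorption)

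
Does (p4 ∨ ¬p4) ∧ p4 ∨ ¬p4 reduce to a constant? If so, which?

(p4 ∨ ¬p4) ∧ p4 ∨ ¬p4
= p4 ∨ ¬p4
= True

yes, True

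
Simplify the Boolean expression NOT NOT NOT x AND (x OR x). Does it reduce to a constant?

NOT NOT NOT x AND (x OR x)
= NOT x AND (x OR x)
= NOT x AND x
= FALSE

FALSE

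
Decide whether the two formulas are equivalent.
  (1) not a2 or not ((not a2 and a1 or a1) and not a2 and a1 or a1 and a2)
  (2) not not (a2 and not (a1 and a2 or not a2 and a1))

E1: not a2 or not ((not a2 and a1 or a1) and not a2 and a1 or a1 and a2)
    = not a2 or not (not a2 and a1 or a1 and a2)   — absorption
    = not a2 or not a1   — distribution
E2: not not (a2 and not (a1 and a2 or not a2 and a1))
    = a2 and not (a1 and a2 or not a2 and a1)   — double negation
    = a2 and not a1   — distribution
These differ: at a1=0, a2=0, E1 = 1 but E2 = 0.

No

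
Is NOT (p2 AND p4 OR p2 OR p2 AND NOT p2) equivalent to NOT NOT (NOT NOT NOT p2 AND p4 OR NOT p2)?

E1: NOT (p2 AND p4 OR p2 OR p2 AND NOT p2)
    = NOT (p2 AND p4 OR p2)   — complement / identity
    = NOT p2   — absorption
E2: NOT NOT (NOT NOT NOT p2 AND p4 OR NOT p2)
    = NOT NOT (NOT p2 AND p4 OR NOT p2)   — double negation
    = NOT NOT NOT p2   — absorption
    = NOT p2   — double negation
Both reduce to NOT p2, so they are equivalent.

Yes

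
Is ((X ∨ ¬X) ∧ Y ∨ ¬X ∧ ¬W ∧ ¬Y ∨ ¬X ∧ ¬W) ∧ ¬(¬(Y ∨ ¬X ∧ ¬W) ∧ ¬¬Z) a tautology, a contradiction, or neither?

neither

((X ∨ ¬X) ∧ Y ∨ ¬X ∧ ¬W ∧ ¬Y ∨ ¬X ∧ ¬W) ∧ ¬(¬(Y ∨ ¬X ∧ ¬W) ∧ ¬¬Z)
= ((X ∨ ¬X) ∧ Y ∨ ¬X ∧ ¬W) ∧ ¬(¬(Y ∨ ¬X ∧ ¬W) ∧ ¬¬Z)   (absorption)
= ((X ∨ ¬X) ∧ Y ∨ ¬X ∧ ¬W) ∧ (Y ∨ ¬X ∧ ¬W ∨ ¬Z)   (De Morgan)
= (Y ∨ ¬X ∧ ¬W) ∧ (Y ∨ ¬X ∧ ¬W ∨ ¬Z)   (complement / identity)
= Y ∨ ¬X ∧ ¬W   (absorption)
This depends on W, X, Y, so it is not a constant.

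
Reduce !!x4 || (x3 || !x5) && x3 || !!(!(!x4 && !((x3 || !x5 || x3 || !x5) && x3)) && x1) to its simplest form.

x4 || x3

!!x4 || (x3 || !x5) && x3 || !!(!(!x4 && !((x3 || !x5 || x3 || !x5) && x3)) && x1)
= !!x4 || (x3 || !x5) && x3 || !!((x4 || (x3 || !x5 || x3 || !x5) && x3) && x1)   — De Morgan
= !!x4 || (x3 || !x5) && x3 || (x4 || (x3 || !x5 || x3 || !x5) && x3) && x1   — double negation
= !!x4 || (x3 || !x5) && x3 || (x4 || (x3 || !x5) && x3) && x1   — idempotence
= x4 || (x3 || !x5) && x3 || (x4 || (x3 || !x5) && x3) && x1   — double negation
= x4 || (x3 || !x5) && x3   — absorption
= x4 || x3   — absorption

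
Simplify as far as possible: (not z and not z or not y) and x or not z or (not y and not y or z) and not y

(not z and not z or not y) and x or not z or (not y and not y or z) and not y
= (not z or not y) and x or not z or (not y and not y or z) and not y
= (not z or not y) and x or not z or (not y or z) and not y
= (not z or not y) and x or not z or not y
= not z or not y

not z or not y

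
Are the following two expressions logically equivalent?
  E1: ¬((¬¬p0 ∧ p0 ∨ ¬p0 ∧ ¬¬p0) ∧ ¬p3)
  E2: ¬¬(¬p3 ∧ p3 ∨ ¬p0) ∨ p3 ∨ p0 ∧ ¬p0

E1: ¬((¬¬p0 ∧ p0 ∨ ¬p0 ∧ ¬¬p0) ∧ ¬p3)
    = ¬(¬¬p0 ∧ ¬p3)   — distribution
    = ¬p0 ∨ p3   — De Morgan
E2: ¬¬(¬p3 ∧ p3 ∨ ¬p0) ∨ p3 ∨ p0 ∧ ¬p0
    = ¬¬(¬p3 ∧ p3 ∨ ¬p0) ∨ p3   — complement / identity
    = ¬¬¬p0 ∨ p3   — complement / identity
    = ¬p0 ∨ p3   — double negation
Both reduce to ¬p0 ∨ p3, so they are equivalent.

Yes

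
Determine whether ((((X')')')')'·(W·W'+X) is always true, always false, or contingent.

((((X')')')')'·(W·W'+X)
= ((((X')')')')'·X   (complement / identity)
= ((X')')'·X   (double negation)
= X'·X   (double negation)
= 0   (complement)

always false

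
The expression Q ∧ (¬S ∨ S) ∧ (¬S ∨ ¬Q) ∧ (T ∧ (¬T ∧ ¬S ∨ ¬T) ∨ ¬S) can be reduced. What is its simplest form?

Q ∧ (¬S ∨ S) ∧ (¬S ∨ ¬Q) ∧ (T ∧ (¬T ∧ ¬S ∨ ¬T) ∨ ¬S)
= Q ∧ (¬S ∨ S) ∧ (¬S ∨ ¬Q) ∧ (T ∧ ¬T ∨ ¬S)   [absorption]
= Q ∧ (¬S ∨ S) ∧ (¬S ∨ ¬Q) ∧ ¬S   [complement / identity]
= Q ∧ (¬S ∨ ¬Q) ∧ ¬S   [complement / identity]
= Q ∧ ¬S   [absorption]

Q ∧ ¬S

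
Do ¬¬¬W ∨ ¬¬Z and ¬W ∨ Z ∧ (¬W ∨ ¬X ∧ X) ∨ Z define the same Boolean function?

E1: ¬¬¬W ∨ ¬¬Z
    = ¬¬¬W ∨ Z   — double negation
    = ¬W ∨ Z   — double negation
E2: ¬W ∨ Z ∧ (¬W ∨ ¬X ∧ X) ∨ Z
    = ¬W ∨ Z ∧ ¬W ∨ Z   — complement / identity
    = ¬W ∨ Z   — absorption
Both reduce to ¬W ∨ Z, so they are equivalent.

Yes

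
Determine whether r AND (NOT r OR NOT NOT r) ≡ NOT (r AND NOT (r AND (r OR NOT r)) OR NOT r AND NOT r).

E1: r AND (NOT r OR NOT NOT r)
    = r AND (NOT r OR r)
    = r
E2: NOT (r AND NOT (r AND (r OR NOT r)) OR NOT r AND NOT r)
    = NOT (r AND NOT r OR NOT r AND NOT r)
    = NOT NOT r
    = r
Both reduce to r, so they are equivalent.

Yes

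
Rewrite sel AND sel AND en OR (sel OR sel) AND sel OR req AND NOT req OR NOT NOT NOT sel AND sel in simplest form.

sel

sel AND sel AND en OR (sel OR sel) AND sel OR req AND NOT req OR NOT NOT NOT sel AND sel
= sel AND sel AND en OR sel AND sel OR req AND NOT req OR NOT NOT NOT sel AND sel   (idempotence)
= sel AND sel AND en OR sel AND sel OR NOT NOT NOT sel AND sel   (complement / identity)
= sel AND sel OR NOT NOT NOT sel AND sel   (absorption)
= sel AND sel OR NOT sel AND sel   (double negation)
= sel   (distribution)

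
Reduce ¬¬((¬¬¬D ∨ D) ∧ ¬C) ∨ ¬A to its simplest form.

¬¬((¬¬¬D ∨ D) ∧ ¬C) ∨ ¬A
= ¬¬((¬D ∨ D) ∧ ¬C) ∨ ¬A   [double negation]
= (¬D ∨ D) ∧ ¬C ∨ ¬A   [double negation]
= ¬C ∨ ¬A   [complement / identity]

¬C ∨ ¬A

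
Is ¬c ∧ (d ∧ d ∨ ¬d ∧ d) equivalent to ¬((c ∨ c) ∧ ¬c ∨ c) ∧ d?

Yes

E1: ¬c ∧ (d ∧ d ∨ ¬d ∧ d)
    = ¬c ∧ d   [distribution]
E2: ¬((c ∨ c) ∧ ¬c ∨ c) ∧ d
    = ¬(c ∧ ¬c ∨ c) ∧ d   [idempotence]
    = ¬c ∧ d   [complement / identity]
Both reduce to ¬c ∧ d, so they are equivalent.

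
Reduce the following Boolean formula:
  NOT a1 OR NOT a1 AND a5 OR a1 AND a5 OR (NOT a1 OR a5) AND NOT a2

NOT a1 OR NOT a1 AND a5 OR a1 AND a5 OR (NOT a1 OR a5) AND NOT a2
= NOT a1 OR a5 OR (NOT a1 OR a5) AND NOT a2   [distribution]
= NOT a1 OR a5   [absorption]

NOT a1 OR a5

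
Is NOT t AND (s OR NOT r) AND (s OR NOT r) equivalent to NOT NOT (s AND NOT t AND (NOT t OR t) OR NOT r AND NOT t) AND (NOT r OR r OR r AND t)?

Yes

E1: NOT t AND (s OR NOT r) AND (s OR NOT r)
    = NOT t AND (s OR NOT r)   [idempotence]
E2: NOT NOT (s AND NOT t AND (NOT t OR t) OR NOT r AND NOT t) AND (NOT r OR r OR r AND t)
    = NOT NOT (s AND NOT t AND (NOT t OR t) OR NOT r AND NOT t) AND (NOT r OR r)   [absorption]
    = (s AND NOT t AND (NOT t OR t) OR NOT r AND NOT t) AND (NOT r OR r)   [double negation]
    = s AND NOT t AND (NOT t OR t) OR NOT r AND NOT t   [complement / identity]
    = s AND NOT t OR NOT r AND NOT t   [complement / identity]
    = NOT t AND (s OR NOT r)   [distribution]
Both reduce to NOT t AND (s OR NOT r), so they are equivalent.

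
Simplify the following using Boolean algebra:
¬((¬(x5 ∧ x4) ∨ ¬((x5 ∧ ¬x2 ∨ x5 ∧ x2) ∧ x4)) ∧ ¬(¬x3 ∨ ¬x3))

¬((¬(x5 ∧ x4) ∨ ¬((x5 ∧ ¬x2 ∨ x5 ∧ x2) ∧ x4)) ∧ ¬(¬x3 ∨ ¬x3))
= ¬((¬(x5 ∧ x4) ∨ ¬(x5 ∧ x4)) ∧ ¬(¬x3 ∨ ¬x3))   (distribution)
= ¬(¬(x5 ∧ x4) ∧ ¬(¬x3 ∨ ¬x3))   (idempotence)
= ¬(¬(x5 ∧ x4) ∧ ¬¬x3)   (idempotence)
= x5 ∧ x4 ∨ ¬x3   (De Morgan)

x5 ∧ x4 ∨ ¬x3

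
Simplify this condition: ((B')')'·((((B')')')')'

B'

((B')')'·((((B')')')')'
= ((B')')'·((B')')'   [double negation]
= ((B')')'   [idempotence]
= B'   [double negation]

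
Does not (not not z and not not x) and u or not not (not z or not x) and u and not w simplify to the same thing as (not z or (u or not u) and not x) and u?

Yes

E1: not (not not z and not not x) and u or not not (not z or not x) and u and not w
    = (not z or not x) and u or not not (not z or not x) and u and not w   (De Morgan)
    = (not z or not x) and u or (not z or not x) and u and not w   (double negation)
    = (not z or not x) and u   (absorption)
E2: (not z or (u or not u) and not x) and u
    = (not z or not x) and u   (complement / identity)
Both reduce to (not z or not x) and u, so they are equivalent.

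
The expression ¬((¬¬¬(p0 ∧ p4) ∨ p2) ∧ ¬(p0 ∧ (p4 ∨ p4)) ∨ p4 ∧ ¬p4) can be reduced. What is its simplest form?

¬((¬¬¬(p0 ∧ p4) ∨ p2) ∧ ¬(p0 ∧ (p4 ∨ p4)) ∨ p4 ∧ ¬p4)
= ¬((¬¬¬(p0 ∧ p4) ∨ p2) ∧ ¬(p0 ∧ p4) ∨ p4 ∧ ¬p4)   [idempotence]
= ¬((¬¬¬(p0 ∧ p4) ∨ p2) ∧ ¬(p0 ∧ p4))   [complement / identity]
= ¬((¬(p0 ∧ p4) ∨ p2) ∧ ¬(p0 ∧ p4))   [double negation]
= ¬¬(p0 ∧ p4)   [absorption]
= p0 ∧ p4   [double negation]

p0 ∧ p4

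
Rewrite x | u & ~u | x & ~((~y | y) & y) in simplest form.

x | u & ~u | x & ~((~y | y) & y)
= x | x & ~((~y | y) & y)   (complement / identity)
= x | x & ~y   (complement / identity)
= x   (absorption)

x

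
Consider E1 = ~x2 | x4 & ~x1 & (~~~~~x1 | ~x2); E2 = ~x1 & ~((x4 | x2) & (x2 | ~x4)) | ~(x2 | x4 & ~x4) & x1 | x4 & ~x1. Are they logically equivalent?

Yes

E1: ~x2 | x4 & ~x1 & (~~~~~x1 | ~x2)
    = ~x2 | x4 & ~x1 & (~~~x1 | ~x2)   — double negation
    = ~x2 | x4 & ~x1 & (~x1 | ~x2)   — double negation
    = ~x2 | x4 & ~x1   — absorption
E2: ~x1 & ~((x4 | x2) & (x2 | ~x4)) | ~(x2 | x4 & ~x4) & x1 | x4 & ~x1
    = ~x1 & ~(x2 | x4 & ~x4) | ~(x2 | x4 & ~x4) & x1 | x4 & ~x1   — distribution
    = ~(x2 | x4 & ~x4) | x4 & ~x1   — distribution
    = ~x2 | x4 & ~x1   — complement / identity
Both reduce to ~x2 | x4 & ~x1, so they are equivalent.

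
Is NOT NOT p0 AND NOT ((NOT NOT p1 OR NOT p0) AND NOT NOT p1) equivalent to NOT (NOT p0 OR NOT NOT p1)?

E1: NOT NOT p0 AND NOT ((NOT NOT p1 OR NOT p0) AND NOT NOT p1)
    = NOT NOT p0 AND NOT NOT NOT p1   (absorption)
    = p0 AND NOT NOT NOT p1   (double negation)
    = p0 AND NOT p1   (double negation)
E2: NOT (NOT p0 OR NOT NOT p1)
    = p0 AND NOT p1   (De Morgan)
Both reduce to p0 AND NOT p1, so they are equivalent.

Yes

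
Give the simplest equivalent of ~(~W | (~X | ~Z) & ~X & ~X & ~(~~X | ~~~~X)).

~(~W | (~X | ~Z) & ~X & ~X & ~(~~X | ~~~~X))
= ~(~W | (~X | ~Z) & ~X & ~X & ~X & ~~~X)
= ~(~W | ~X & ~X & ~X & ~~~X)
= ~(~W | ~X & ~X & ~X & ~X)
= ~(~W | ~X & ~X)
= ~(~W | ~X)
= W & X

W & X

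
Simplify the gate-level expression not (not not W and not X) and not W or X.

not W or X

not (not not W and not X) and not W or X
= (not W or X) and not W or X   — De Morgan
= not W or X   — absorption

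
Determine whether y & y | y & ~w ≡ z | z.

E1: y & y | y & ~w
    = (y | ~w) & y   [distribution]
    = y   [absorption]
E2: z | z
    = z   [idempotence]
These differ: at w=0, y=1, z=0, E1 = 1 but E2 = 0.

No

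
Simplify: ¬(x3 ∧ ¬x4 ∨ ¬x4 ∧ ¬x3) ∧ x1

¬(x3 ∧ ¬x4 ∨ ¬x4 ∧ ¬x3) ∧ x1
= ¬¬x4 ∧ x1   (distribution)
= x4 ∧ x1   (double negation)

x4 ∧ x1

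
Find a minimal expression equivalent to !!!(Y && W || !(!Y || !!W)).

!Y

!!!(Y && W || !(!Y || !!W))
= !!!(Y && W || Y && !W)   [De Morgan]
= !!!Y   [distribution]
= !Y   [double negation]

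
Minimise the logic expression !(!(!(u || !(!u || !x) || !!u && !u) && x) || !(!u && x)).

!(!(!(u || !(!u || !x) || !!u && !u) && x) || !(!u && x))
= !(!(!(u || u && x || !!u && !u) && x) || !(!u && x))   — De Morgan
= !(!(!(u || !!u && !u) && x) || !(!u && x))   — absorption
= !(!(!(u || u && !u) && x) || !(!u && x))   — double negation
= !(u || u && !u) && x && !u && x   — De Morgan
= !u && x && !u && x   — complement / identity
= !u && x   — idempotence

!u && x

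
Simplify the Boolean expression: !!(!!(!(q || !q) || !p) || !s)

!p || !s

!!(!!(!(q || !q) || !p) || !s)
= !!(!((q || !q) && p) || !s)   [De Morgan]
= !!(!p || !s)   [complement / identity]
= !p || !s   [double negation]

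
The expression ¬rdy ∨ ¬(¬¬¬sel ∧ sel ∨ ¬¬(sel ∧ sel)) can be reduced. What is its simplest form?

¬rdy ∨ ¬sel

¬rdy ∨ ¬(¬¬¬sel ∧ sel ∨ ¬¬(sel ∧ sel))
= ¬rdy ∨ ¬(¬sel ∧ sel ∨ ¬¬(sel ∧ sel))
= ¬rdy ∨ ¬(¬sel ∧ sel ∨ sel ∧ sel)
= ¬rdy ∨ ¬sel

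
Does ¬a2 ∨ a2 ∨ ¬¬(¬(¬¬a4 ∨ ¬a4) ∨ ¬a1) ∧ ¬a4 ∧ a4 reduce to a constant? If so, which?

yes, True

¬a2 ∨ a2 ∨ ¬¬(¬(¬¬a4 ∨ ¬a4) ∨ ¬a1) ∧ ¬a4 ∧ a4
= ¬a2 ∨ a2 ∨ ¬¬(¬a4 ∧ a4 ∨ ¬a1) ∧ ¬a4 ∧ a4   — De Morgan
= ¬a2 ∨ a2 ∨ (¬a4 ∧ a4 ∨ ¬a1) ∧ ¬a4 ∧ a4   — double negation
= ¬a2 ∨ a2 ∨ ¬a4 ∧ a4   — absorption
= ¬a2 ∨ a2   — complement / identity
= True   — complement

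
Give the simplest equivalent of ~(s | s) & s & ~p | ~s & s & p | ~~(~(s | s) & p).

~(s | s) & s & ~p | ~s & s & p | ~~(~(s | s) & p)
= ~s & s & ~p | ~s & s & p | ~~(~(s | s) & p)   [idempotence]
= ~s & s | ~~(~(s | s) & p)   [distribution]
= ~s & s | ~(s | s) & p   [double negation]
= ~(s | s) & p   [complement / identity]
= ~s & p   [idempotence]

~s & p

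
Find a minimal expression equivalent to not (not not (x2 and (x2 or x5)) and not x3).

not (not not (x2 and (x2 or x5)) and not x3)
= not (not not x2 and not x3)
= not x2 or x3

not x2 or x3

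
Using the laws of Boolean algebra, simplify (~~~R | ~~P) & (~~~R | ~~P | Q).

~R | P

(~~~R | ~~P) & (~~~R | ~~P | Q)
= ~~~R | ~~P   — absorption
= ~~~R | P   — double negation
= ~R | P   — double negation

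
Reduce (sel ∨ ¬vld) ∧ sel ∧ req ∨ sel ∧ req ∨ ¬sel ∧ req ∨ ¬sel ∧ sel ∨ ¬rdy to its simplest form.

(sel ∨ ¬vld) ∧ sel ∧ req ∨ sel ∧ req ∨ ¬sel ∧ req ∨ ¬sel ∧ sel ∨ ¬rdy
= (sel ∨ ¬vld) ∧ sel ∧ req ∨ sel ∧ req ∨ ¬sel ∧ req ∨ ¬rdy   (complement / identity)
= sel ∧ req ∨ sel ∧ req ∨ ¬sel ∧ req ∨ ¬rdy   (absorption)
= sel ∧ req ∨ ¬sel ∧ req ∨ ¬rdy   (idempotence)
= req ∨ ¬rdy   (distribution)

req ∨ ¬rdy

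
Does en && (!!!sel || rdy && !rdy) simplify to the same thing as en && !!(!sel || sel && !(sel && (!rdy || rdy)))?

E1: en && (!!!sel || rdy && !rdy)
    = en && (!sel || rdy && !rdy)
    = en && !sel
E2: en && !!(!sel || sel && !(sel && (!rdy || rdy)))
    = en && !!(!sel || sel && !sel)
    = en && !!!sel
    = en && !sel
Both reduce to en && !sel, so they are equivalent.

Yes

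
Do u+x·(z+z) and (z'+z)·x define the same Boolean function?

No

E1: u+x·(z+z)
    = u+x·z   [idempotence]
E2: (z'+z)·x
    = x   [complement / identity]
These differ: at u=1, x=0, z=0, E1 = 1 but E2 = 0.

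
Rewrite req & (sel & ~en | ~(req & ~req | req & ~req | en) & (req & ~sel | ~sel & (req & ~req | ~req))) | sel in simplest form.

req & (sel & ~en | ~(req & ~req | req & ~req | en) & (req & ~sel | ~sel & (req & ~req | ~req))) | sel
= req & (sel & ~en | ~(req & ~req | req & ~req | en) & (req & ~sel | ~sel & ~req)) | sel   (complement / identity)
= req & (sel & ~en | ~(req & ~req | req & ~req | en) & ~sel) | sel   (distribution)
= req & (sel & ~en | ~(req & ~req | en) & ~sel) | sel   (idempotence)
= req & (sel & ~en | ~en & ~sel) | sel   (complement / identity)
= req & ~en | sel   (distribution)

req & ~en | sel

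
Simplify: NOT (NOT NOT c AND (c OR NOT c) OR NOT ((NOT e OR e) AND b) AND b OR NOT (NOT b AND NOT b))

NOT (NOT NOT c AND (c OR NOT c) OR NOT ((NOT e OR e) AND b) AND b OR NOT (NOT b AND NOT b))
= NOT (NOT NOT c AND (c OR NOT c) OR NOT ((NOT e OR e) AND b) AND b OR NOT NOT b)   (idempotence)
= NOT (NOT NOT c OR NOT ((NOT e OR e) AND b) AND b OR NOT NOT b)   (complement / identity)
= NOT (NOT NOT c OR NOT b AND b OR NOT NOT b)   (complement / identity)
= NOT (NOT NOT c OR NOT NOT b)   (complement / identity)
= NOT c AND NOT b   (De Morgan)

NOT c AND NOT b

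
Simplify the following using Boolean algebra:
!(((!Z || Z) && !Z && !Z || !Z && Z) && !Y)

Z || Y

!(((!Z || Z) && !Z && !Z || !Z && Z) && !Y)
= !((!Z && !Z || !Z && Z) && !Y)   — complement / identity
= !(!Z && !Y)   — distribution
= Z || Y   — De Morgan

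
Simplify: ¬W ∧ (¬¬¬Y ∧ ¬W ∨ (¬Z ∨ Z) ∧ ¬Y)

¬W ∧ (¬¬¬Y ∧ ¬W ∨ (¬Z ∨ Z) ∧ ¬Y)
= ¬W ∧ (¬¬¬Y ∧ ¬W ∨ ¬Y)   [complement / identity]
= ¬W ∧ (¬Y ∧ ¬W ∨ ¬Y)   [double negation]
= ¬W ∧ ¬Y   [absorption]

¬W ∧ ¬Y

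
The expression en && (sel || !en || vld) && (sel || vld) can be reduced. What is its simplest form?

en && (sel || vld)

en && (sel || !en || vld) && (sel || vld)
= en && ((sel || !en) && sel || vld)
= en && (sel || vld)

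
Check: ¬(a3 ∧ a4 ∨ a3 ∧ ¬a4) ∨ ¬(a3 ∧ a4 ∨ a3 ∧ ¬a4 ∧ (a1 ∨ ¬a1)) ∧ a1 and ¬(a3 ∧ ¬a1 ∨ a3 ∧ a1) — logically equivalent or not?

E1: ¬(a3 ∧ a4 ∨ a3 ∧ ¬a4) ∨ ¬(a3 ∧ a4 ∨ a3 ∧ ¬a4 ∧ (a1 ∨ ¬a1)) ∧ a1
    = ¬(a3 ∧ a4 ∨ a3 ∧ ¬a4) ∨ ¬(a3 ∧ a4 ∨ a3 ∧ ¬a4) ∧ a1   — complement / identity
    = ¬(a3 ∧ a4 ∨ a3 ∧ ¬a4)   — absorption
    = ¬a3   — distribution
E2: ¬(a3 ∧ ¬a1 ∨ a3 ∧ a1)
    = ¬a3   — distribution
Both reduce to ¬a3, so they are equivalent.

Yes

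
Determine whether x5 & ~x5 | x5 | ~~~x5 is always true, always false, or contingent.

x5 & ~x5 | x5 | ~~~x5
= x5 & ~x5 | x5 | ~x5
= x5 | ~x5
= 1

always true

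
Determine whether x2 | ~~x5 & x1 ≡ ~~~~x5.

No

E1: x2 | ~~x5 & x1
    = x2 | x5 & x1   [double negation]
E2: ~~~~x5
    = ~~x5   [double negation]
    = x5   [double negation]
These differ: at x1=0, x2=1, x5=0, E1 = 1 but E2 = 0.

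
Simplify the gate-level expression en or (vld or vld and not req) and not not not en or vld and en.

en or vld

en or (vld or vld and not req) and not not not en or vld and en
= en or vld and not not not en or vld and en   [absorption]
= en or vld and not en or vld and en   [double negation]
= en or vld   [distribution]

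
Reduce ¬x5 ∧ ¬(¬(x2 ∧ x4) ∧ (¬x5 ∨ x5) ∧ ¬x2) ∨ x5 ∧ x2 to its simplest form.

¬x5 ∧ ¬(¬(x2 ∧ x4) ∧ (¬x5 ∨ x5) ∧ ¬x2) ∨ x5 ∧ x2
= ¬x5 ∧ ¬(¬(x2 ∧ x4) ∧ ¬x2) ∨ x5 ∧ x2   (complement / identity)
= ¬x5 ∧ (x2 ∧ x4 ∨ x2) ∨ x5 ∧ x2   (De Morgan)
= ¬x5 ∧ x2 ∨ x5 ∧ x2   (absorption)
= x2   (distribution)

x2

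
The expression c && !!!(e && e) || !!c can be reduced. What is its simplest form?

c

c && !!!(e && e) || !!c
= c && !!!(e && e) || c   (double negation)
= c && !!!e || c   (idempotence)
= c && !e || c   (double negation)
= c   (absorption)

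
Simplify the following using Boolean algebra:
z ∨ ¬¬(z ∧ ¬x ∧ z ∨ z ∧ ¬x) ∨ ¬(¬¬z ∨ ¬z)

z ∨ ¬¬(z ∧ ¬x ∧ z ∨ z ∧ ¬x) ∨ ¬(¬¬z ∨ ¬z)
= z ∨ ¬¬(z ∧ ¬x ∧ z ∨ z ∧ ¬x) ∨ ¬z ∧ z   [De Morgan]
= z ∨ z ∧ ¬x ∧ z ∨ z ∧ ¬x ∨ ¬z ∧ z   [double negation]
= z ∨ z ∧ ¬x ∨ ¬z ∧ z   [absorption]
= z ∨ ¬z ∧ z   [absorption]
= z   [complement / identity]

z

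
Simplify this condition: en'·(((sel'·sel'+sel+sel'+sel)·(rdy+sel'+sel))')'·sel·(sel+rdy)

en'·(((sel'·sel'+sel+sel'+sel)·(rdy+sel'+sel))')'·sel·(sel+rdy)
= en'·(((sel'+sel+sel'+sel)·(rdy+sel'+sel))')'·sel·(sel+rdy)
= en'·((sel'+sel+(sel'+sel)·rdy)')'·sel·(sel+rdy)
= en'·((sel'+sel)')'·sel·(sel+rdy)
= en'·(sel'+sel)·sel·(sel+rdy)
= en'·(sel'+sel)·sel
= en'·sel

en'·sel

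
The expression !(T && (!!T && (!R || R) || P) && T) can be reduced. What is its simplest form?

!T

!(T && (!!T && (!R || R) || P) && T)
= !(T && (T && (!R || R) || P) && T)
= !(T && (T || P) && T)
= !(T && T)
= !T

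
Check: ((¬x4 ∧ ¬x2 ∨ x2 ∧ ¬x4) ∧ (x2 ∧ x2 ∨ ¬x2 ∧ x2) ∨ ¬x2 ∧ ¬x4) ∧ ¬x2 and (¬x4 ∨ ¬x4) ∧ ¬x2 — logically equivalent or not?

E1: ((¬x4 ∧ ¬x2 ∨ x2 ∧ ¬x4) ∧ (x2 ∧ x2 ∨ ¬x2 ∧ x2) ∨ ¬x2 ∧ ¬x4) ∧ ¬x2
    = (¬x4 ∧ (x2 ∧ x2 ∨ ¬x2 ∧ x2) ∨ ¬x2 ∧ ¬x4) ∧ ¬x2   [distribution]
    = (¬x4 ∧ x2 ∨ ¬x2 ∧ ¬x4) ∧ ¬x2   [distribution]
    = ¬x4 ∧ ¬x2   [distribution]
E2: (¬x4 ∨ ¬x4) ∧ ¬x2
    = ¬x4 ∧ ¬x2   [idempotence]
Both reduce to ¬x4 ∧ ¬x2, so they are equivalent.

Yes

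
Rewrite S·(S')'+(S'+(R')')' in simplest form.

S

S·(S')'+(S'+(R')')'
= S·S+(S'+(R')')'   (double negation)
= S·S+S·R'   (De Morgan)
= S+S·R'   (idempotence)
= S   (absorption)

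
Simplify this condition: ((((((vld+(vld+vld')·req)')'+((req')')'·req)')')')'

vld+req

((((((vld+(vld+vld')·req)')'+((req')')'·req)')')')'
= ((((vld+(vld+vld')·req)')'+((req')')'·req)')'   — double negation
= ((((vld+(vld+vld')·req)')'+req'·req)')'   — double negation
= ((((vld+req)')'+req'·req)')'   — complement / identity
= ((((vld+req)')')')'   — complement / identity
= ((vld+req)')'   — double negation
= vld+req   — double negation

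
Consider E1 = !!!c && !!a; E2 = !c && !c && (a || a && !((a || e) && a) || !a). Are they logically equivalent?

No

E1: !!!c && !!a
    = !!!c && a   [double negation]
    = !c && a   [double negation]
E2: !c && !c && (a || a && !((a || e) && a) || !a)
    = !c && !c && (a || a && !a || !a)   [absorption]
    = !c && !c && (a || !a)   [complement / identity]
    = !c && (a || !a)   [idempotence]
    = !c   [complement / identity]
These differ: at a=0, c=0, e=0, E1 = 0 but E2 = 1.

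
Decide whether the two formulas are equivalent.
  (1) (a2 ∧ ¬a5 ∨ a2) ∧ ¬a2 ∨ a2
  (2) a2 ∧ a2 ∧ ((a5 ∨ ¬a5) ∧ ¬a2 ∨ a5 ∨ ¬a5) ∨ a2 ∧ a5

E1: (a2 ∧ ¬a5 ∨ a2) ∧ ¬a2 ∨ a2
    = a2 ∧ ¬a2 ∨ a2   [absorption]
    = a2   [complement / identity]
E2: a2 ∧ a2 ∧ ((a5 ∨ ¬a5) ∧ ¬a2 ∨ a5 ∨ ¬a5) ∨ a2 ∧ a5
    = a2 ∧ a2 ∧ (a5 ∨ ¬a5) ∨ a2 ∧ a5   [absorption]
    = a2 ∧ a2 ∨ a2 ∧ a5   [complement / identity]
    = a2 ∨ a2 ∧ a5   [idempotence]
    = a2   [absorption]
Both reduce to a2, so they are equivalent.

Yes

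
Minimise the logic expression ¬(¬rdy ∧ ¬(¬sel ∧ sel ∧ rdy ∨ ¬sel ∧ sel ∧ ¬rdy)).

rdy

¬(¬rdy ∧ ¬(¬sel ∧ sel ∧ rdy ∨ ¬sel ∧ sel ∧ ¬rdy))
= ¬(¬rdy ∧ ¬(¬sel ∧ sel))   — distribution
= rdy ∨ ¬sel ∧ sel   — De Morgan
= rdy   — complement / identity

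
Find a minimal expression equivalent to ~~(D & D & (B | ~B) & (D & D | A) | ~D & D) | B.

~~(D & D & (B | ~B) & (D & D | A) | ~D & D) | B
= ~~(D & D & (D & D | A) | ~D & D) | B
= ~~(D & D | ~D & D) | B
= D & D | ~D & D | B
= D | B

D | B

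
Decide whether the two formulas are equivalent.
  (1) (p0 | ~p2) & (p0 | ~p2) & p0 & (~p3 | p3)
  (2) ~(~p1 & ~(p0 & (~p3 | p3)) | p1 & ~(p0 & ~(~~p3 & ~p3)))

E1: (p0 | ~p2) & (p0 | ~p2) & p0 & (~p3 | p3)
    = (p0 | ~p2) & p0 & (~p3 | p3)   [idempotence]
    = (p0 | ~p2) & p0   [complement / identity]
    = p0   [absorption]
E2: ~(~p1 & ~(p0 & (~p3 | p3)) | p1 & ~(p0 & ~(~~p3 & ~p3)))
    = ~(~p1 & ~(p0 & (~p3 | p3)) | p1 & ~(p0 & (~p3 | p3)))   [De Morgan]
    = ~~(p0 & (~p3 | p3))   [distribution]
    = p0 & (~p3 | p3)   [double negation]
    = p0   [complement / identity]
Both reduce to p0, so they are equivalent.

Yes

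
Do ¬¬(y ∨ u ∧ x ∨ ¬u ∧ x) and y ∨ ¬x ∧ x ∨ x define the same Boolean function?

E1: ¬¬(y ∨ u ∧ x ∨ ¬u ∧ x)
    = y ∨ u ∧ x ∨ ¬u ∧ x
    = y ∨ x
E2: y ∨ ¬x ∧ x ∨ x
    = y ∨ x
Both reduce to y ∨ x, so they are equivalent.

Yes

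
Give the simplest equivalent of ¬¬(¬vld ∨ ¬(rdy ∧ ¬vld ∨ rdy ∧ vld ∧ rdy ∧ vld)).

¬vld ∨ ¬rdy

¬¬(¬vld ∨ ¬(rdy ∧ ¬vld ∨ rdy ∧ vld ∧ rdy ∧ vld))
= ¬vld ∨ ¬(rdy ∧ ¬vld ∨ rdy ∧ vld ∧ rdy ∧ vld)   — double negation
= ¬vld ∨ ¬(rdy ∧ ¬vld ∨ rdy ∧ vld)   — idempotence
= ¬vld ∨ ¬rdy   — distribution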